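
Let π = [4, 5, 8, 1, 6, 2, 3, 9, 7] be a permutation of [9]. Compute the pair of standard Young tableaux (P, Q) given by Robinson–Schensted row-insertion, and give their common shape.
P = [1, 2, 3, 7] / [4, 5, 6, 9] / [8];  Q = [1, 2, 3, 8] / [4, 5, 7, 9] / [6];  common shape = (4, 4, 1)

Row-insert the values π_1, π_2, … into P one at a time, bumping the leftmost entry strictly greater than the inserted value down to the next row. The recording tableau Q records, in position (i, j), the step at which that cell was added to P.
  Insert 4 (step 1): P = [4];  Q = [1]
  Insert 5 (step 2): P = [4, 5];  Q = [1, 2]
  Insert 8 (step 3): P = [4, 5, 8];  Q = [1, 2, 3]
  Insert 1 (step 4): P = [1, 5, 8] / [4];  Q = [1, 2, 3] / [4]
  Insert 6 (step 5): P = [1, 5, 6] / [4, 8];  Q = [1, 2, 3] / [4, 5]
  Insert 2 (step 6): P = [1, 2, 6] / [4, 5] / [8];  Q = [1, 2, 3] / [4, 5] / [6]
  Insert 3 (step 7): P = [1, 2, 3] / [4, 5, 6] / [8];  Q = [1, 2, 3] / [4, 5, 7] / [6]
  Insert 9 (step 8): P = [1, 2, 3, 9] / [4, 5, 6] / [8];  Q = [1, 2, 3, 8] / [4, 5, 7] / [6]
  Insert 7 (step 9): P = [1, 2, 3, 7] / [4, 5, 6, 9] / [8];  Q = [1, 2, 3, 8] / [4, 5, 7, 9] / [6]
Final shape: (4, 4, 1).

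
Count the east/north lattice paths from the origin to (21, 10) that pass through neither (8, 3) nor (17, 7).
Number of paths = 23576850

Inclusion–exclusion. Total paths: C(31, 21) = 44352165. Through P₁: C(11, 8)·C(20, 13) = 12790800. Through P₂: C(24, 17)·C(7, 4) = 12113640. Since P₁ is strictly southwest of P₂, a monotone path through both must visit P₁ then P₂; paths through both = C(11, 8)·C(13, 9)·C(7, 4) = 4129125. Avoid both = 44352165 − 12790800 − 12113640 + 4129125 = 23576850.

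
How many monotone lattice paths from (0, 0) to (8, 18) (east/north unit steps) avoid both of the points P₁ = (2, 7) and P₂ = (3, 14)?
Number of paths = 1067347

Inclusion–exclusion. Total paths: C(26, 8) = 1562275. Through P₁: C(9, 2)·C(17, 6) = 445536. Through P₂: C(17, 3)·C(9, 5) = 85680. Since P₁ is strictly southwest of P₂, a monotone path through both must visit P₁ then P₂; paths through both = C(9, 2)·C(8, 1)·C(9, 5) = 36288. Avoid both = 1562275 − 445536 − 85680 + 36288 = 1067347.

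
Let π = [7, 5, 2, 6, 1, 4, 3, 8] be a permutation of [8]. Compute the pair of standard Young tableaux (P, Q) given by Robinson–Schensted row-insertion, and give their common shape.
P = [1, 3, 8] / [2, 4] / [5, 6] / [7];  Q = [1, 4, 8] / [2, 6] / [3, 7] / [5];  common shape = (3, 2, 2, 1)

Row-insert the values π_1, π_2, … into P one at a time, bumping the leftmost entry strictly greater than the inserted value down to the next row. The recording tableau Q records, in position (i, j), the step at which that cell was added to P.
  Insert 7 (step 1): P = [7];  Q = [1]
  Insert 5 (step 2): P = [5] / [7];  Q = [1] / [2]
  Insert 2 (step 3): P = [2] / [5] / [7];  Q = [1] / [2] / [3]
  Insert 6 (step 4): P = [2, 6] / [5] / [7];  Q = [1, 4] / [2] / [3]
  Insert 1 (step 5): P = [1, 6] / [2] / [5] / [7];  Q = [1, 4] / [2] / [3] / [5]
  Insert 4 (step 6): P = [1, 4] / [2, 6] / [5] / [7];  Q = [1, 4] / [2, 6] / [3] / [5]
  Insert 3 (step 7): P = [1, 3] / [2, 4] / [5, 6] / [7];  Q = [1, 4] / [2, 6] / [3, 7] / [5]
  Insert 8 (step 8): P = [1, 3, 8] / [2, 4] / [5, 6] / [7];  Q = [1, 4, 8] / [2, 6] / [3, 7] / [5]
Final shape: (3, 2, 2, 1).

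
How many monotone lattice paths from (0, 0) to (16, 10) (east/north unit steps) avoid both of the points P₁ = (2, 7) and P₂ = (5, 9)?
Number of paths = 5267551

Inclusion–exclusion. Total paths: C(26, 16) = 5311735. Through P₁: C(9, 2)·C(17, 14) = 24480. Through P₂: C(14, 5)·C(12, 11) = 24024. Since P₁ is strictly southwest of P₂, a monotone path through both must visit P₁ then P₂; paths through both = C(9, 2)·C(5, 3)·C(12, 11) = 4320. Avoid both = 5311735 − 24480 − 24024 + 4320 = 5267551.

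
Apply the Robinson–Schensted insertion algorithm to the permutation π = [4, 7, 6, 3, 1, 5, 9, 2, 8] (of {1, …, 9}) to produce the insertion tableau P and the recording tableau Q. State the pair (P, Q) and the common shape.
P = [1, 2, 8] / [3, 5, 9] / [4, 6] / [7];  Q = [1, 2, 7] / [3, 6, 9] / [4, 8] / [5];  common shape = (3, 3, 2, 1)

Row-insert the values π_1, π_2, … into P one at a time, bumping the leftmost entry strictly greater than the inserted value down to the next row. The recording tableau Q records, in position (i, j), the step at which that cell was added to P.
  Insert 4 (step 1): P = [4];  Q = [1]
  Insert 7 (step 2): P = [4, 7];  Q = [1, 2]
  Insert 6 (step 3): P = [4, 6] / [7];  Q = [1, 2] / [3]
  Insert 3 (step 4): P = [3, 6] / [4] / [7];  Q = [1, 2] / [3] / [4]
  Insert 1 (step 5): P = [1, 6] / [3] / [4] / [7];  Q = [1, 2] / [3] / [4] / [5]
  Insert 5 (step 6): P = [1, 5] / [3, 6] / [4] / [7];  Q = [1, 2] / [3, 6] / [4] / [5]
  Insert 9 (step 7): P = [1, 5, 9] / [3, 6] / [4] / [7];  Q = [1, 2, 7] / [3, 6] / [4] / [5]
  Insert 2 (step 8): P = [1, 2, 9] / [3, 5] / [4, 6] / [7];  Q = [1, 2, 7] / [3, 6] / [4, 8] / [5]
  Insert 8 (step 9): P = [1, 2, 8] / [3, 5, 9] / [4, 6] / [7];  Q = [1, 2, 7] / [3, 6, 9] / [4, 8] / [5]
Final shape: (3, 3, 2, 1).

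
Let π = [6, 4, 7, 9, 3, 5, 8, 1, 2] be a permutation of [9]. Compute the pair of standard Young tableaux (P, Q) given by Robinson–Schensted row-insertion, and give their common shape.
P = [1, 2, 8] / [3, 5, 9] / [4, 7] / [6];  Q = [1, 3, 4] / [2, 6, 7] / [5, 9] / [8];  common shape = (3, 3, 2, 1)

Row-insert the values π_1, π_2, … into P one at a time, bumping the leftmost entry strictly greater than the inserted value down to the next row. The recording tableau Q records, in position (i, j), the step at which that cell was added to P.
  Insert 6 (step 1): P = [6];  Q = [1]
  Insert 4 (step 2): P = [4] / [6];  Q = [1] / [2]
  Insert 7 (step 3): P = [4, 7] / [6];  Q = [1, 3] / [2]
  Insert 9 (step 4): P = [4, 7, 9] / [6];  Q = [1, 3, 4] / [2]
  Insert 3 (step 5): P = [3, 7, 9] / [4] / [6];  Q = [1, 3, 4] / [2] / [5]
  Insert 5 (step 6): P = [3, 5, 9] / [4, 7] / [6];  Q = [1, 3, 4] / [2, 6] / [5]
  Insert 8 (step 7): P = [3, 5, 8] / [4, 7, 9] / [6];  Q = [1, 3, 4] / [2, 6, 7] / [5]
  Insert 1 (step 8): P = [1, 5, 8] / [3, 7, 9] / [4] / [6];  Q = [1, 3, 4] / [2, 6, 7] / [5] / [8]
  Insert 2 (step 9): P = [1, 2, 8] / [3, 5, 9] / [4, 7] / [6];  Q = [1, 3, 4] / [2, 6, 7] / [5, 9] / [8]
Final shape: (3, 3, 2, 1).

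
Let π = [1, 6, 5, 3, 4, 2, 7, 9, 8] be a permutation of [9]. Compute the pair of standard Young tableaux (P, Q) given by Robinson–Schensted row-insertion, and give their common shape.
P = [1, 2, 4, 7, 8] / [3, 9] / [5] / [6];  Q = [1, 2, 5, 7, 8] / [3, 9] / [4] / [6];  common shape = (5, 2, 1, 1)

Row-insert the values π_1, π_2, … into P one at a time, bumping the leftmost entry strictly greater than the inserted value down to the next row. The recording tableau Q records, in position (i, j), the step at which that cell was added to P.
  Insert 1 (step 1): P = [1];  Q = [1]
  Insert 6 (step 2): P = [1, 6];  Q = [1, 2]
  Insert 5 (step 3): P = [1, 5] / [6];  Q = [1, 2] / [3]
  Insert 3 (step 4): P = [1, 3] / [5] / [6];  Q = [1, 2] / [3] / [4]
  Insert 4 (step 5): P = [1, 3, 4] / [5] / [6];  Q = [1, 2, 5] / [3] / [4]
  Insert 2 (step 6): P = [1, 2, 4] / [3] / [5] / [6];  Q = [1, 2, 5] / [3] / [4] / [6]
  Insert 7 (step 7): P = [1, 2, 4, 7] / [3] / [5] / [6];  Q = [1, 2, 5, 7] / [3] / [4] / [6]
  Insert 9 (step 8): P = [1, 2, 4, 7, 9] / [3] / [5] / [6];  Q = [1, 2, 5, 7, 8] / [3] / [4] / [6]
  Insert 8 (step 9): P = [1, 2, 4, 7, 8] / [3, 9] / [5] / [6];  Q = [1, 2, 5, 7, 8] / [3, 9] / [4] / [6]
Final shape: (5, 2, 1, 1).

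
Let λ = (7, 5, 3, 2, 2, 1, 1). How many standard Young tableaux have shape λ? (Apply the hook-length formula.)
# SYT of shape (7, 5, 3, 2, 2, 1, 1) = 1118939184

Hook-length formula: f^λ = n! / Π hook(c), product over all cells c of the Young diagram. For λ = (7, 5, 3, 2, 2, 1, 1), n = 21 boxes. Hook lengths by row (left-to-right, top-to-bottom): [13, 10, 7, 5, 4, 2, 1]; [10, 7, 4, 2, 1]; [7, 4, 1]; [5, 2]; [4, 1]; [2]; [1]. Product of hooks = 45660160000. So f^λ = 21! / 45660160000 = 51090942171709440000 / 45660160000 = 1118939184.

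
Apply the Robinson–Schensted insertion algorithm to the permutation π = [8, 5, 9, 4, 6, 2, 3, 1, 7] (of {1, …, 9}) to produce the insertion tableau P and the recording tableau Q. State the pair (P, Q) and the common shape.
P = [1, 3, 7] / [2, 6] / [4, 9] / [5] / [8];  Q = [1, 3, 9] / [2, 5] / [4, 7] / [6] / [8];  common shape = (3, 2, 2, 1, 1)

Row-insert the values π_1, π_2, … into P one at a time, bumping the leftmost entry strictly greater than the inserted value down to the next row. The recording tableau Q records, in position (i, j), the step at which that cell was added to P.
  Insert 8 (step 1): P = [8];  Q = [1]
  Insert 5 (step 2): P = [5] / [8];  Q = [1] / [2]
  Insert 9 (step 3): P = [5, 9] / [8];  Q = [1, 3] / [2]
  Insert 4 (step 4): P = [4, 9] / [5] / [8];  Q = [1, 3] / [2] / [4]
  Insert 6 (step 5): P = [4, 6] / [5, 9] / [8];  Q = [1, 3] / [2, 5] / [4]
  Insert 2 (step 6): P = [2, 6] / [4, 9] / [5] / [8];  Q = [1, 3] / [2, 5] / [4] / [6]
  Insert 3 (step 7): P = [2, 3] / [4, 6] / [5, 9] / [8];  Q = [1, 3] / [2, 5] / [4, 7] / [6]
  Insert 1 (step 8): P = [1, 3] / [2, 6] / [4, 9] / [5] / [8];  Q = [1, 3] / [2, 5] / [4, 7] / [6] / [8]
  Insert 7 (step 9): P = [1, 3, 7] / [2, 6] / [4, 9] / [5] / [8];  Q = [1, 3, 9] / [2, 5] / [4, 7] / [6] / [8]
Final shape: (3, 2, 2, 1, 1).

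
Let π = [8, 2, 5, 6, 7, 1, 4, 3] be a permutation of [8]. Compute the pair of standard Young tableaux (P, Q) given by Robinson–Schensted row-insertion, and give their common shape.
P = [1, 3, 6, 7] / [2, 4] / [5] / [8];  Q = [1, 3, 4, 5] / [2, 7] / [6] / [8];  common shape = (4, 2, 1, 1)

Row-insert the values π_1, π_2, … into P one at a time, bumping the leftmost entry strictly greater than the inserted value down to the next row. The recording tableau Q records, in position (i, j), the step at which that cell was added to P.
  Insert 8 (step 1): P = [8];  Q = [1]
  Insert 2 (step 2): P = [2] / [8];  Q = [1] / [2]
  Insert 5 (step 3): P = [2, 5] / [8];  Q = [1, 3] / [2]
  Insert 6 (step 4): P = [2, 5, 6] / [8];  Q = [1, 3, 4] / [2]
  Insert 7 (step 5): P = [2, 5, 6, 7] / [8];  Q = [1, 3, 4, 5] / [2]
  Insert 1 (step 6): P = [1, 5, 6, 7] / [2] / [8];  Q = [1, 3, 4, 5] / [2] / [6]
  Insert 4 (step 7): P = [1, 4, 6, 7] / [2, 5] / [8];  Q = [1, 3, 4, 5] / [2, 7] / [6]
  Insert 3 (step 8): P = [1, 3, 6, 7] / [2, 4] / [5] / [8];  Q = [1, 3, 4, 5] / [2, 7] / [6] / [8]
Final shape: (4, 2, 1, 1).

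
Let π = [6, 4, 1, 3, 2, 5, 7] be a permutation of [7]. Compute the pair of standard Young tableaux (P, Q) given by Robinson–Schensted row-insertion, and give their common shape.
P = [1, 2, 5, 7] / [3] / [4] / [6];  Q = [1, 4, 6, 7] / [2] / [3] / [5];  common shape = (4, 1, 1, 1)

Row-insert the values π_1, π_2, … into P one at a time, bumping the leftmost entry strictly greater than the inserted value down to the next row. The recording tableau Q records, in position (i, j), the step at which that cell was added to P.
  Insert 6 (step 1): P = [6];  Q = [1]
  Insert 4 (step 2): P = [4] / [6];  Q = [1] / [2]
  Insert 1 (step 3): P = [1] / [4] / [6];  Q = [1] / [2] / [3]
  Insert 3 (step 4): P = [1, 3] / [4] / [6];  Q = [1, 4] / [2] / [3]
  Insert 2 (step 5): P = [1, 2] / [3] / [4] / [6];  Q = [1, 4] / [2] / [3] / [5]
  Insert 5 (step 6): P = [1, 2, 5] / [3] / [4] / [6];  Q = [1, 4, 6] / [2] / [3] / [5]
  Insert 7 (step 7): P = [1, 2, 5, 7] / [3] / [4] / [6];  Q = [1, 4, 6, 7] / [2] / [3] / [5]
Final shape: (4, 1, 1, 1).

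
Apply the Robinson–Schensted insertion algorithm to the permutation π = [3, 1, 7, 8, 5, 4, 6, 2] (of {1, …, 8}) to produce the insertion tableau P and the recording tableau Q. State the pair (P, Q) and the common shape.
P = [1, 2, 6] / [3, 4, 8] / [5] / [7];  Q = [1, 3, 4] / [2, 5, 7] / [6] / [8];  common shape = (3, 3, 1, 1)

Row-insert the values π_1, π_2, … into P one at a time, bumping the leftmost entry strictly greater than the inserted value down to the next row. The recording tableau Q records, in position (i, j), the step at which that cell was added to P.
  Insert 3 (step 1): P = [3];  Q = [1]
  Insert 1 (step 2): P = [1] / [3];  Q = [1] / [2]
  Insert 7 (step 3): P = [1, 7] / [3];  Q = [1, 3] / [2]
  Insert 8 (step 4): P = [1, 7, 8] / [3];  Q = [1, 3, 4] / [2]
  Insert 5 (step 5): P = [1, 5, 8] / [3, 7];  Q = [1, 3, 4] / [2, 5]
  Insert 4 (step 6): P = [1, 4, 8] / [3, 5] / [7];  Q = [1, 3, 4] / [2, 5] / [6]
  Insert 6 (step 7): P = [1, 4, 6] / [3, 5, 8] / [7];  Q = [1, 3, 4] / [2, 5, 7] / [6]
  Insert 2 (step 8): P = [1, 2, 6] / [3, 4, 8] / [5] / [7];  Q = [1, 3, 4] / [2, 5, 7] / [6] / [8]
Final shape: (3, 3, 1, 1).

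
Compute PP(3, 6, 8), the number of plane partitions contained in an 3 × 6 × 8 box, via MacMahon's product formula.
PP(3, 6, 8) = 614083470

Evaluate the triple product over i = 1..3, j = 1..6, k = 1..8. The factors are (2/1) · (3/2) · (4/3) · (5/4) · (6/5) · (7/6) · (8/7) · (9/8) · … (144 factors total). The numerators and denominators telescope so the product is an integer; carrying out the multiplication exactly gives PP(3, 6, 8) = 614083470.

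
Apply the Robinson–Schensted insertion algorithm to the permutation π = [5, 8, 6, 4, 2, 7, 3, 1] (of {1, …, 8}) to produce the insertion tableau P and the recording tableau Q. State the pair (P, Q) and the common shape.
P = [1, 3, 7] / [2, 6] / [4] / [5] / [8];  Q = [1, 2, 6] / [3, 7] / [4] / [5] / [8];  common shape = (3, 2, 1, 1, 1)

Row-insert the values π_1, π_2, … into P one at a time, bumping the leftmost entry strictly greater than the inserted value down to the next row. The recording tableau Q records, in position (i, j), the step at which that cell was added to P.
  Insert 5 (step 1): P = [5];  Q = [1]
  Insert 8 (step 2): P = [5, 8];  Q = [1, 2]
  Insert 6 (step 3): P = [5, 6] / [8];  Q = [1, 2] / [3]
  Insert 4 (step 4): P = [4, 6] / [5] / [8];  Q = [1, 2] / [3] / [4]
  Insert 2 (step 5): P = [2, 6] / [4] / [5] / [8];  Q = [1, 2] / [3] / [4] / [5]
  Insert 7 (step 6): P = [2, 6, 7] / [4] / [5] / [8];  Q = [1, 2, 6] / [3] / [4] / [5]
  Insert 3 (step 7): P = [2, 3, 7] / [4, 6] / [5] / [8];  Q = [1, 2, 6] / [3, 7] / [4] / [5]
  Insert 1 (step 8): P = [1, 3, 7] / [2, 6] / [4] / [5] / [8];  Q = [1, 2, 6] / [3, 7] / [4] / [5] / [8]
Final shape: (3, 2, 1, 1, 1).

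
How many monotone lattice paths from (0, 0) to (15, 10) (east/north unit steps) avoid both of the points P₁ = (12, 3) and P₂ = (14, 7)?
Number of paths = 2776340

Inclusion–exclusion. Total paths: C(25, 15) = 3268760. Through P₁: C(15, 12)·C(10, 3) = 54600. Through P₂: C(21, 14)·C(4, 1) = 465120. Since P₁ is strictly southwest of P₂, a monotone path through both must visit P₁ then P₂; paths through both = C(15, 12)·C(6, 2)·C(4, 1) = 27300. Avoid both = 3268760 − 54600 − 465120 + 27300 = 2776340.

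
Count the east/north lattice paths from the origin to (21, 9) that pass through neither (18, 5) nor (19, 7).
Number of paths = 9788317

Inclusion–exclusion. Total paths: C(30, 21) = 14307150. Through P₁: C(23, 18)·C(7, 3) = 1177715. Through P₂: C(26, 19)·C(4, 2) = 3946800. Since P₁ is strictly southwest of P₂, a monotone path through both must visit P₁ then P₂; paths through both = C(23, 18)·C(3, 1)·C(4, 2) = 605682. Avoid both = 14307150 − 1177715 − 3946800 + 605682 = 9788317.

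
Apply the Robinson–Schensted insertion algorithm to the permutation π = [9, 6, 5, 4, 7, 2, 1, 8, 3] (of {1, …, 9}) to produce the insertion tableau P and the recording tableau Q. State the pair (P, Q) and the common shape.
P = [1, 3, 8] / [2, 7] / [4] / [5] / [6] / [9];  Q = [1, 5, 8] / [2, 9] / [3] / [4] / [6] / [7];  common shape = (3, 2, 1, 1, 1, 1)

Row-insert the values π_1, π_2, … into P one at a time, bumping the leftmost entry strictly greater than the inserted value down to the next row. The recording tableau Q records, in position (i, j), the step at which that cell was added to P.
  Insert 9 (step 1): P = [9];  Q = [1]
  Insert 6 (step 2): P = [6] / [9];  Q = [1] / [2]
  Insert 5 (step 3): P = [5] / [6] / [9];  Q = [1] / [2] / [3]
  Insert 4 (step 4): P = [4] / [5] / [6] / [9];  Q = [1] / [2] / [3] / [4]
  Insert 7 (step 5): P = [4, 7] / [5] / [6] / [9];  Q = [1, 5] / [2] / [3] / [4]
  Insert 2 (step 6): P = [2, 7] / [4] / [5] / [6] / [9];  Q = [1, 5] / [2] / [3] / [4] / [6]
  Insert 1 (step 7): P = [1, 7] / [2] / [4] / [5] / [6] / [9];  Q = [1, 5] / [2] / [3] / [4] / [6] / [7]
  Insert 8 (step 8): P = [1, 7, 8] / [2] / [4] / [5] / [6] / [9];  Q = [1, 5, 8] / [2] / [3] / [4] / [6] / [7]
  Insert 3 (step 9): P = [1, 3, 8] / [2, 7] / [4] / [5] / [6] / [9];  Q = [1, 5, 8] / [2, 9] / [3] / [4] / [6] / [7]
Final shape: (3, 2, 1, 1, 1, 1).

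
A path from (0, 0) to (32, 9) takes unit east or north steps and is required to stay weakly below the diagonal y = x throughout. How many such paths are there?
Number of paths = 254795320

By the reflection principle (André's argument), the number of monotone paths to (32, 9) with n ≤ m that never go above y = x is C(41, 32) − C(41, 33) = 350343565 − 95548245 = 254795320.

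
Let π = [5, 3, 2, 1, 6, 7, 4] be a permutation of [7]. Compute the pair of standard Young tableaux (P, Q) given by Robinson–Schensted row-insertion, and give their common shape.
P = [1, 4, 7] / [2, 6] / [3] / [5];  Q = [1, 5, 6] / [2, 7] / [3] / [4];  common shape = (3, 2, 1, 1)

Row-insert the values π_1, π_2, … into P one at a time, bumping the leftmost entry strictly greater than the inserted value down to the next row. The recording tableau Q records, in position (i, j), the step at which that cell was added to P.
  Insert 5 (step 1): P = [5];  Q = [1]
  Insert 3 (step 2): P = [3] / [5];  Q = [1] / [2]
  Insert 2 (step 3): P = [2] / [3] / [5];  Q = [1] / [2] / [3]
  Insert 1 (step 4): P = [1] / [2] / [3] / [5];  Q = [1] / [2] / [3] / [4]
  Insert 6 (step 5): P = [1, 6] / [2] / [3] / [5];  Q = [1, 5] / [2] / [3] / [4]
  Insert 7 (step 6): P = [1, 6, 7] / [2] / [3] / [5];  Q = [1, 5, 6] / [2] / [3] / [4]
  Insert 4 (step 7): P = [1, 4, 7] / [2, 6] / [3] / [5];  Q = [1, 5, 6] / [2, 7] / [3] / [4]
Final shape: (3, 2, 1, 1).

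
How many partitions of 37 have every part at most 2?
p(37, parts ≤ 2) = 19

Use the recurrence p(n, m) = p(n, m−1) + p(n−m, m): either the largest part is < m (count p(n, m−1)) or the largest part is exactly m (remove one copy of m, count p(n−m, m)). With p(0, ·) = 1 this gives p(37, parts ≤ 2) = 19. (By conjugating Young diagrams, this also counts partitions of 37 into at most 2 parts.)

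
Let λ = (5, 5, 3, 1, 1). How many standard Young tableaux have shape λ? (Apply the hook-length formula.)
# SYT of shape (5, 5, 3, 1, 1) = 126126

Hook-length formula: f^λ = n! / Π hook(c), product over all cells c of the Young diagram. For λ = (5, 5, 3, 1, 1), n = 15 boxes. Hook lengths by row (left-to-right, top-to-bottom): [9, 6, 5, 3, 2]; [8, 5, 4, 2, 1]; [5, 2, 1]; [2]; [1]. Product of hooks = 10368000. So f^λ = 15! / 10368000 = 1307674368000 / 10368000 = 126126.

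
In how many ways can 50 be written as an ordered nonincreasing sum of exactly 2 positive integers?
p(50, 2 parts) = 25

Partitions of n into exactly k parts are in bijection with partitions of n − k into at most k parts (subtract 1 from each part). So p(50, exactly 2) = p(48, parts ≤ 2). Computing via the recurrence p(m, j) = p(m, j−1) + p(m−j, j) gives 25.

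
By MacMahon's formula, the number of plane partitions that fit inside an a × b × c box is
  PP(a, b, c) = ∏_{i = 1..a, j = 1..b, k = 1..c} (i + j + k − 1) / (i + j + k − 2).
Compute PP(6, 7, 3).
PP(6, 7, 3) = 131589315

Evaluate the triple product over i = 1..6, j = 1..7, k = 1..3. The factors are (2/1) · (3/2) · (4/3) · (3/2) · (4/3) · (5/4) · (4/3) · (5/4) · … (126 factors total). The numerators and denominators telescope so the product is an integer; carrying out the multiplication exactly gives PP(6, 7, 3) = 131589315.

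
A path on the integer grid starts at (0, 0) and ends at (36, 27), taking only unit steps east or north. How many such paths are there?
Number of paths = 489462003181042451

A monotone lattice path from (0, 0) to (36, 27) consists of 36 east steps and 27 north steps in some order, so it is determined by which 36 of the 63 steps are east. The count is C(63, 36) = 489462003181042451.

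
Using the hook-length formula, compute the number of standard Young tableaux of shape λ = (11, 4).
# SYT of shape (11, 4) = 910

Hook-length formula: f^λ = n! / Π hook(c), product over all cells c of the Young diagram. For λ = (11, 4), n = 15 boxes. Hook lengths by row (left-to-right, top-to-bottom): [12, 11, 10, 9, 7, 6, 5, 4, 3, 2, 1]; [4, 3, 2, 1]. Product of hooks = 1437004800. So f^λ = 15! / 1437004800 = 1307674368000 / 1437004800 = 910.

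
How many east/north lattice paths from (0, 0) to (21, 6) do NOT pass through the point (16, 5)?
Number of paths = 173916

Total paths from (0, 0) to (21, 6): C(27, 21) = 296010. Paths through (16, 5): (paths (0, 0) → (16, 5)) × (paths (16, 5) → (21, 6)) = C(21, 16) · C(6, 5) = 20349 · 6 = 122094. Avoidance count = 296010 − 122094 = 173916.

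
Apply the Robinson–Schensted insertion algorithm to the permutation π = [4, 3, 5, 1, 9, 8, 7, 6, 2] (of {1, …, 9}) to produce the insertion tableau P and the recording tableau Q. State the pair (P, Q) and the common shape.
P = [1, 2, 6] / [3, 5] / [4, 7] / [8] / [9];  Q = [1, 3, 5] / [2, 6] / [4, 7] / [8] / [9];  common shape = (3, 2, 2, 1, 1)

Row-insert the values π_1, π_2, … into P one at a time, bumping the leftmost entry strictly greater than the inserted value down to the next row. The recording tableau Q records, in position (i, j), the step at which that cell was added to P.
  Insert 4 (step 1): P = [4];  Q = [1]
  Insert 3 (step 2): P = [3] / [4];  Q = [1] / [2]
  Insert 5 (step 3): P = [3, 5] / [4];  Q = [1, 3] / [2]
  Insert 1 (step 4): P = [1, 5] / [3] / [4];  Q = [1, 3] / [2] / [4]
  Insert 9 (step 5): P = [1, 5, 9] / [3] / [4];  Q = [1, 3, 5] / [2] / [4]
  Insert 8 (step 6): P = [1, 5, 8] / [3, 9] / [4];  Q = [1, 3, 5] / [2, 6] / [4]
  Insert 7 (step 7): P = [1, 5, 7] / [3, 8] / [4, 9];  Q = [1, 3, 5] / [2, 6] / [4, 7]
  Insert 6 (step 8): P = [1, 5, 6] / [3, 7] / [4, 8] / [9];  Q = [1, 3, 5] / [2, 6] / [4, 7] / [8]
  Insert 2 (step 9): P = [1, 2, 6] / [3, 5] / [4, 7] / [8] / [9];  Q = [1, 3, 5] / [2, 6] / [4, 7] / [8] / [9]
Final shape: (3, 2, 2, 1, 1).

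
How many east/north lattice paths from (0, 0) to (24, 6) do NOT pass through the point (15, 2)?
Number of paths = 496535

Total paths from (0, 0) to (24, 6): C(30, 24) = 593775. Paths through (15, 2): (paths (0, 0) → (15, 2)) × (paths (15, 2) → (24, 6)) = C(17, 15) · C(13, 9) = 136 · 715 = 97240. Avoidance count = 593775 − 97240 = 496535.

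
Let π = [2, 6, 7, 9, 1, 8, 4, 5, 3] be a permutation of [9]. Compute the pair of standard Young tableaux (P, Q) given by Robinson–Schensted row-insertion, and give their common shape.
P = [1, 3, 5, 8] / [2, 4, 7] / [6] / [9];  Q = [1, 2, 3, 4] / [5, 6, 8] / [7] / [9];  common shape = (4, 3, 1, 1)

Row-insert the values π_1, π_2, … into P one at a time, bumping the leftmost entry strictly greater than the inserted value down to the next row. The recording tableau Q records, in position (i, j), the step at which that cell was added to P.
  Insert 2 (step 1): P = [2];  Q = [1]
  Insert 6 (step 2): P = [2, 6];  Q = [1, 2]
  Insert 7 (step 3): P = [2, 6, 7];  Q = [1, 2, 3]
  Insert 9 (step 4): P = [2, 6, 7, 9];  Q = [1, 2, 3, 4]
  Insert 1 (step 5): P = [1, 6, 7, 9] / [2];  Q = [1, 2, 3, 4] / [5]
  Insert 8 (step 6): P = [1, 6, 7, 8] / [2, 9];  Q = [1, 2, 3, 4] / [5, 6]
  Insert 4 (step 7): P = [1, 4, 7, 8] / [2, 6] / [9];  Q = [1, 2, 3, 4] / [5, 6] / [7]
  Insert 5 (step 8): P = [1, 4, 5, 8] / [2, 6, 7] / [9];  Q = [1, 2, 3, 4] / [5, 6, 8] / [7]
  Insert 3 (step 9): P = [1, 3, 5, 8] / [2, 4, 7] / [6] / [9];  Q = [1, 2, 3, 4] / [5, 6, 8] / [7] / [9]
Final shape: (4, 3, 1, 1).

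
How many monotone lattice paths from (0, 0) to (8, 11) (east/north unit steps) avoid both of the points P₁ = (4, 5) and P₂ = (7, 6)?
Number of paths = 41850

Inclusion–exclusion. Total paths: C(19, 8) = 75582. Through P₁: C(9, 4)·C(10, 4) = 26460. Through P₂: C(13, 7)·C(6, 1) = 10296. Since P₁ is strictly southwest of P₂, a monotone path through both must visit P₁ then P₂; paths through both = C(9, 4)·C(4, 3)·C(6, 1) = 3024. Avoid both = 75582 − 26460 − 10296 + 3024 = 41850.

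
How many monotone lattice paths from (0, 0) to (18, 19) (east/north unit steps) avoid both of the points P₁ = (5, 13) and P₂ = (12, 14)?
Number of paths = 13009974852

Inclusion–exclusion. Total paths: C(37, 18) = 17672631900. Through P₁: C(18, 5)·C(19, 13) = 232466976. Through P₂: C(26, 12)·C(11, 6) = 4461857400. Since P₁ is strictly southwest of P₂, a monotone path through both must visit P₁ then P₂; paths through both = C(18, 5)·C(8, 7)·C(11, 6) = 31667328. Avoid both = 17672631900 − 232466976 − 4461857400 + 31667328 = 13009974852.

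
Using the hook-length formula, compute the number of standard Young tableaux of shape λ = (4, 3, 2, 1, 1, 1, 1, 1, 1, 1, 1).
# SYT of shape (4, 3, 2, 1, 1, 1, 1, 1, 1, 1, 1) = 116688

Hook-length formula: f^λ = n! / Π hook(c), product over all cells c of the Young diagram. For λ = (4, 3, 2, 1, 1, 1, 1, 1, 1, 1, 1), n = 17 boxes. Hook lengths by row (left-to-right, top-to-bottom): [14, 5, 3, 1]; [12, 3, 1]; [10, 1]; [8]; [7]; [6]; [5]; [4]; [3]; [2]; [1]. Product of hooks = 3048192000. So f^λ = 17! / 3048192000 = 355687428096000 / 3048192000 = 116688.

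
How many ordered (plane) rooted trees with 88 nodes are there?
C_87 = 16435314834665426797069144960762886143367590394940

These ordered rooted trees are counted by the Catalan number C_n = (1/(n + 1)) · C(2n, n). For n = 87: C_87 = (1/88) · C(174, 87) = 1446307705450557558142084756547133980616347954754720/88 = 16435314834665426797069144960762886143367590394940.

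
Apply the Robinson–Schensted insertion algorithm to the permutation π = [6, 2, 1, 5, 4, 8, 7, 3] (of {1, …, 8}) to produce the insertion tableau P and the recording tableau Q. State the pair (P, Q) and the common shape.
P = [1, 3, 7] / [2, 4, 8] / [5] / [6];  Q = [1, 4, 6] / [2, 5, 7] / [3] / [8];  common shape = (3, 3, 1, 1)

Row-insert the values π_1, π_2, … into P one at a time, bumping the leftmost entry strictly greater than the inserted value down to the next row. The recording tableau Q records, in position (i, j), the step at which that cell was added to P.
  Insert 6 (step 1): P = [6];  Q = [1]
  Insert 2 (step 2): P = [2] / [6];  Q = [1] / [2]
  Insert 1 (step 3): P = [1] / [2] / [6];  Q = [1] / [2] / [3]
  Insert 5 (step 4): P = [1, 5] / [2] / [6];  Q = [1, 4] / [2] / [3]
  Insert 4 (step 5): P = [1, 4] / [2, 5] / [6];  Q = [1, 4] / [2, 5] / [3]
  Insert 8 (step 6): P = [1, 4, 8] / [2, 5] / [6];  Q = [1, 4, 6] / [2, 5] / [3]
  Insert 7 (step 7): P = [1, 4, 7] / [2, 5, 8] / [6];  Q = [1, 4, 6] / [2, 5, 7] / [3]
  Insert 3 (step 8): P = [1, 3, 7] / [2, 4, 8] / [5] / [6];  Q = [1, 4, 6] / [2, 5, 7] / [3] / [8]
Final shape: (3, 3, 1, 1).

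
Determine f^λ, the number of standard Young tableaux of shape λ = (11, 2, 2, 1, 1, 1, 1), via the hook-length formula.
# SYT of shape (11, 2, 2, 1, 1, 1, 1) = 815100

Hook-length formula: f^λ = n! / Π hook(c), product over all cells c of the Young diagram. For λ = (11, 2, 2, 1, 1, 1, 1), n = 19 boxes. Hook lengths by row (left-to-right, top-to-bottom): [17, 12, 9, 8, 7, 6, 5, 4, 3, 2, 1]; [7, 2]; [6, 1]; [4]; [3]; [2]; [1]. Product of hooks = 149239480320. So f^λ = 19! / 149239480320 = 121645100408832000 / 149239480320 = 815100.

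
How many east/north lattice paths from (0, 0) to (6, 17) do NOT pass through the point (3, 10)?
Number of paths = 66627

Total paths from (0, 0) to (6, 17): C(23, 6) = 100947. Paths through (3, 10): (paths (0, 0) → (3, 10)) × (paths (3, 10) → (6, 17)) = C(13, 3) · C(10, 3) = 286 · 120 = 34320. Avoidance count = 100947 − 34320 = 66627.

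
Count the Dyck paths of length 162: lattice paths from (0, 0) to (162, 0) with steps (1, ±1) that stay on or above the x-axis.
C_81 = 4462290049988320482463241297506133183499654740

These Dyck paths are counted by the Catalan number C_n = (1/(n + 1)) · C(2n, n). For n = 81: C_81 = (1/82) · C(162, 81) = 365907784099042279561985786395502921046971688680/82 = 4462290049988320482463241297506133183499654740.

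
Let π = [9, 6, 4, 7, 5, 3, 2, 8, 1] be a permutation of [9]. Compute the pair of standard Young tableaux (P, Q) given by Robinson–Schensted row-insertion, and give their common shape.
P = [1, 5, 8] / [2, 7] / [3] / [4] / [6] / [9];  Q = [1, 4, 8] / [2, 5] / [3] / [6] / [7] / [9];  common shape = (3, 2, 1, 1, 1, 1)

Row-insert the values π_1, π_2, … into P one at a time, bumping the leftmost entry strictly greater than the inserted value down to the next row. The recording tableau Q records, in position (i, j), the step at which that cell was added to P.
  Insert 9 (step 1): P = [9];  Q = [1]
  Insert 6 (step 2): P = [6] / [9];  Q = [1] / [2]
  Insert 4 (step 3): P = [4] / [6] / [9];  Q = [1] / [2] / [3]
  Insert 7 (step 4): P = [4, 7] / [6] / [9];  Q = [1, 4] / [2] / [3]
  Insert 5 (step 5): P = [4, 5] / [6, 7] / [9];  Q = [1, 4] / [2, 5] / [3]
  Insert 3 (step 6): P = [3, 5] / [4, 7] / [6] / [9];  Q = [1, 4] / [2, 5] / [3] / [6]
  Insert 2 (step 7): P = [2, 5] / [3, 7] / [4] / [6] / [9];  Q = [1, 4] / [2, 5] / [3] / [6] / [7]
  Insert 8 (step 8): P = [2, 5, 8] / [3, 7] / [4] / [6] / [9];  Q = [1, 4, 8] / [2, 5] / [3] / [6] / [7]
  Insert 1 (step 9): P = [1, 5, 8] / [2, 7] / [3] / [4] / [6] / [9];  Q = [1, 4, 8] / [2, 5] / [3] / [6] / [7] / [9]
Final shape: (3, 2, 1, 1, 1, 1).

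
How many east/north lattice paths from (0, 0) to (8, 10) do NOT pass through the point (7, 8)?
Number of paths = 24453

Total paths from (0, 0) to (8, 10): C(18, 8) = 43758. Paths through (7, 8): (paths (0, 0) → (7, 8)) × (paths (7, 8) → (8, 10)) = C(15, 7) · C(3, 1) = 6435 · 3 = 19305. Avoidance count = 43758 − 19305 = 24453.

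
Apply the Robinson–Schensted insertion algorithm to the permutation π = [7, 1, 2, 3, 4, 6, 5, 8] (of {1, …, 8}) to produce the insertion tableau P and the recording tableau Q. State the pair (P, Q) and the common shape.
P = [1, 2, 3, 4, 5, 8] / [6] / [7];  Q = [1, 3, 4, 5, 6, 8] / [2] / [7];  common shape = (6, 1, 1)

Row-insert the values π_1, π_2, … into P one at a time, bumping the leftmost entry strictly greater than the inserted value down to the next row. The recording tableau Q records, in position (i, j), the step at which that cell was added to P.
  Insert 7 (step 1): P = [7];  Q = [1]
  Insert 1 (step 2): P = [1] / [7];  Q = [1] / [2]
  Insert 2 (step 3): P = [1, 2] / [7];  Q = [1, 3] / [2]
  Insert 3 (step 4): P = [1, 2, 3] / [7];  Q = [1, 3, 4] / [2]
  Insert 4 (step 5): P = [1, 2, 3, 4] / [7];  Q = [1, 3, 4, 5] / [2]
  Insert 6 (step 6): P = [1, 2, 3, 4, 6] / [7];  Q = [1, 3, 4, 5, 6] / [2]
  Insert 5 (step 7): P = [1, 2, 3, 4, 5] / [6] / [7];  Q = [1, 3, 4, 5, 6] / [2] / [7]
  Insert 8 (step 8): P = [1, 2, 3, 4, 5, 8] / [6] / [7];  Q = [1, 3, 4, 5, 6, 8] / [2] / [7]
Final shape: (6, 1, 1).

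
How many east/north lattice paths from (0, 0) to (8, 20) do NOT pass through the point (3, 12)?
Number of paths = 2522520

Total paths from (0, 0) to (8, 20): C(28, 8) = 3108105. Paths through (3, 12): (paths (0, 0) → (3, 12)) × (paths (3, 12) → (8, 20)) = C(15, 3) · C(13, 5) = 455 · 1287 = 585585. Avoidance count = 3108105 − 585585 = 2522520.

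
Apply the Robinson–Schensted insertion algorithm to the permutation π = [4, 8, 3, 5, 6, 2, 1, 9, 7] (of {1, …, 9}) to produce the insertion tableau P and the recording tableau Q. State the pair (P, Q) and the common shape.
P = [1, 5, 6, 7] / [2, 8, 9] / [3] / [4];  Q = [1, 2, 5, 8] / [3, 4, 9] / [6] / [7];  common shape = (4, 3, 1, 1)

Row-insert the values π_1, π_2, … into P one at a time, bumping the leftmost entry strictly greater than the inserted value down to the next row. The recording tableau Q records, in position (i, j), the step at which that cell was added to P.
  Insert 4 (step 1): P = [4];  Q = [1]
  Insert 8 (step 2): P = [4, 8];  Q = [1, 2]
  Insert 3 (step 3): P = [3, 8] / [4];  Q = [1, 2] / [3]
  Insert 5 (step 4): P = [3, 5] / [4, 8];  Q = [1, 2] / [3, 4]
  Insert 6 (step 5): P = [3, 5, 6] / [4, 8];  Q = [1, 2, 5] / [3, 4]
  Insert 2 (step 6): P = [2, 5, 6] / [3, 8] / [4];  Q = [1, 2, 5] / [3, 4] / [6]
  Insert 1 (step 7): P = [1, 5, 6] / [2, 8] / [3] / [4];  Q = [1, 2, 5] / [3, 4] / [6] / [7]
  Insert 9 (step 8): P = [1, 5, 6, 9] / [2, 8] / [3] / [4];  Q = [1, 2, 5, 8] / [3, 4] / [6] / [7]
  Insert 7 (step 9): P = [1, 5, 6, 7] / [2, 8, 9] / [3] / [4];  Q = [1, 2, 5, 8] / [3, 4, 9] / [6] / [7]
Final shape: (4, 3, 1, 1).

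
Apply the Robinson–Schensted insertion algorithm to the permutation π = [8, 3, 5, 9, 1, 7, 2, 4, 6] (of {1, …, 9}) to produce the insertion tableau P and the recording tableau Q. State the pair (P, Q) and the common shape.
P = [1, 2, 4, 6] / [3, 5, 7] / [8, 9];  Q = [1, 3, 4, 9] / [2, 6, 8] / [5, 7];  common shape = (4, 3, 2)

Row-insert the values π_1, π_2, … into P one at a time, bumping the leftmost entry strictly greater than the inserted value down to the next row. The recording tableau Q records, in position (i, j), the step at which that cell was added to P.
  Insert 8 (step 1): P = [8];  Q = [1]
  Insert 3 (step 2): P = [3] / [8];  Q = [1] / [2]
  Insert 5 (step 3): P = [3, 5] / [8];  Q = [1, 3] / [2]
  Insert 9 (step 4): P = [3, 5, 9] / [8];  Q = [1, 3, 4] / [2]
  Insert 1 (step 5): P = [1, 5, 9] / [3] / [8];  Q = [1, 3, 4] / [2] / [5]
  Insert 7 (step 6): P = [1, 5, 7] / [3, 9] / [8];  Q = [1, 3, 4] / [2, 6] / [5]
  Insert 2 (step 7): P = [1, 2, 7] / [3, 5] / [8, 9];  Q = [1, 3, 4] / [2, 6] / [5, 7]
  Insert 4 (step 8): P = [1, 2, 4] / [3, 5, 7] / [8, 9];  Q = [1, 3, 4] / [2, 6, 8] / [5, 7]
  Insert 6 (step 9): P = [1, 2, 4, 6] / [3, 5, 7] / [8, 9];  Q = [1, 3, 4, 9] / [2, 6, 8] / [5, 7]
Final shape: (4, 3, 2).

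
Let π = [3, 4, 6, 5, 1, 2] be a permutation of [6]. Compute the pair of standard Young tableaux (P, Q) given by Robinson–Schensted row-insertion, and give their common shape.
P = [1, 2, 5] / [3, 4] / [6];  Q = [1, 2, 3] / [4, 6] / [5];  common shape = (3, 2, 1)

Row-insert the values π_1, π_2, … into P one at a time, bumping the leftmost entry strictly greater than the inserted value down to the next row. The recording tableau Q records, in position (i, j), the step at which that cell was added to P.
  Insert 3 (step 1): P = [3];  Q = [1]
  Insert 4 (step 2): P = [3, 4];  Q = [1, 2]
  Insert 6 (step 3): P = [3, 4, 6];  Q = [1, 2, 3]
  Insert 5 (step 4): P = [3, 4, 5] / [6];  Q = [1, 2, 3] / [4]
  Insert 1 (step 5): P = [1, 4, 5] / [3] / [6];  Q = [1, 2, 3] / [4] / [5]
  Insert 2 (step 6): P = [1, 2, 5] / [3, 4] / [6];  Q = [1, 2, 3] / [4, 6] / [5]
Final shape: (3, 2, 1).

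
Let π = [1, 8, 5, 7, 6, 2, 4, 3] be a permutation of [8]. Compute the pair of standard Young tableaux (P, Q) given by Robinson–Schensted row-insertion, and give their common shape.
P = [1, 2, 3] / [4, 6] / [5] / [7] / [8];  Q = [1, 2, 4] / [3, 7] / [5] / [6] / [8];  common shape = (3, 2, 1, 1, 1)

Row-insert the values π_1, π_2, … into P one at a time, bumping the leftmost entry strictly greater than the inserted value down to the next row. The recording tableau Q records, in position (i, j), the step at which that cell was added to P.
  Insert 1 (step 1): P = [1];  Q = [1]
  Insert 8 (step 2): P = [1, 8];  Q = [1, 2]
  Insert 5 (step 3): P = [1, 5] / [8];  Q = [1, 2] / [3]
  Insert 7 (step 4): P = [1, 5, 7] / [8];  Q = [1, 2, 4] / [3]
  Insert 6 (step 5): P = [1, 5, 6] / [7] / [8];  Q = [1, 2, 4] / [3] / [5]
  Insert 2 (step 6): P = [1, 2, 6] / [5] / [7] / [8];  Q = [1, 2, 4] / [3] / [5] / [6]
  Insert 4 (step 7): P = [1, 2, 4] / [5, 6] / [7] / [8];  Q = [1, 2, 4] / [3, 7] / [5] / [6]
  Insert 3 (step 8): P = [1, 2, 3] / [4, 6] / [5] / [7] / [8];  Q = [1, 2, 4] / [3, 7] / [5] / [6] / [8]
Final shape: (3, 2, 1, 1, 1).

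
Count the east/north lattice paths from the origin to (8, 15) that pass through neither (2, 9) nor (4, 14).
Number of paths = 429969

Inclusion–exclusion. Total paths: C(23, 8) = 490314. Through P₁: C(11, 2)·C(12, 6) = 50820. Through P₂: C(18, 4)·C(5, 4) = 15300. Since P₁ is strictly southwest of P₂, a monotone path through both must visit P₁ then P₂; paths through both = C(11, 2)·C(7, 2)·C(5, 4) = 5775. Avoid both = 490314 − 50820 − 15300 + 5775 = 429969.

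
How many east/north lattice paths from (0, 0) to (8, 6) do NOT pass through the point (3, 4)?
Number of paths = 2268

Total paths from (0, 0) to (8, 6): C(14, 8) = 3003. Paths through (3, 4): (paths (0, 0) → (3, 4)) × (paths (3, 4) → (8, 6)) = C(7, 3) · C(7, 5) = 35 · 21 = 735. Avoidance count = 3003 − 735 = 2268.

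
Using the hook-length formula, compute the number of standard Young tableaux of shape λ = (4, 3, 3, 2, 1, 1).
# SYT of shape (4, 3, 3, 2, 1, 1) = 50050

Hook-length formula: f^λ = n! / Π hook(c), product over all cells c of the Young diagram. For λ = (4, 3, 3, 2, 1, 1), n = 14 boxes. Hook lengths by row (left-to-right, top-to-bottom): [9, 6, 4, 1]; [7, 4, 2]; [6, 3, 1]; [4, 1]; [2]; [1]. Product of hooks = 1741824. So f^λ = 14! / 1741824 = 87178291200 / 1741824 = 50050.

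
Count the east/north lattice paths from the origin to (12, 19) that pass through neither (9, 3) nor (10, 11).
Number of paths = 125124225

Inclusion–exclusion. Total paths: C(31, 12) = 141120525. Through P₁: C(12, 9)·C(19, 3) = 213180. Through P₂: C(21, 10)·C(10, 2) = 15872220. Since P₁ is strictly southwest of P₂, a monotone path through both must visit P₁ then P₂; paths through both = C(12, 9)·C(9, 1)·C(10, 2) = 89100. Avoid both = 141120525 − 213180 − 15872220 + 89100 = 125124225.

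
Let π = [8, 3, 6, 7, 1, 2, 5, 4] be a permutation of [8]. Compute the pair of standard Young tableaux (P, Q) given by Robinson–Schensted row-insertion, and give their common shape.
P = [1, 2, 4] / [3, 5, 7] / [6] / [8];  Q = [1, 3, 4] / [2, 6, 7] / [5] / [8];  common shape = (3, 3, 1, 1)

Row-insert the values π_1, π_2, … into P one at a time, bumping the leftmost entry strictly greater than the inserted value down to the next row. The recording tableau Q records, in position (i, j), the step at which that cell was added to P.
  Insert 8 (step 1): P = [8];  Q = [1]
  Insert 3 (step 2): P = [3] / [8];  Q = [1] / [2]
  Insert 6 (step 3): P = [3, 6] / [8];  Q = [1, 3] / [2]
  Insert 7 (step 4): P = [3, 6, 7] / [8];  Q = [1, 3, 4] / [2]
  Insert 1 (step 5): P = [1, 6, 7] / [3] / [8];  Q = [1, 3, 4] / [2] / [5]
  Insert 2 (step 6): P = [1, 2, 7] / [3, 6] / [8];  Q = [1, 3, 4] / [2, 6] / [5]
  Insert 5 (step 7): P = [1, 2, 5] / [3, 6, 7] / [8];  Q = [1, 3, 4] / [2, 6, 7] / [5]
  Insert 4 (step 8): P = [1, 2, 4] / [3, 5, 7] / [6] / [8];  Q = [1, 3, 4] / [2, 6, 7] / [5] / [8]
Final shape: (3, 3, 1, 1).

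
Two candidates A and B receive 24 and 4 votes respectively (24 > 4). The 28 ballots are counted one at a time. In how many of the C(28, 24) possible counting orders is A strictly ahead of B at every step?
Strict-lead orderings = 14625

Total orderings of the 28 votes with 24 for A: C(28, 24) = 20475. By the Bertrand ballot formula (Cycle Lemma / reflection principle), the number of orderings in which A is strictly ahead of B throughout is (p − q)/(p + q) · C(p + q, p) = (24 − 4)/(24 + 4) · 20475 = 14625.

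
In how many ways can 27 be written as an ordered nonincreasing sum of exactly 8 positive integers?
p(27, 8 parts) = 352

Partitions of n into exactly k parts are in bijection with partitions of n − k into at most k parts (subtract 1 from each part). So p(27, exactly 8) = p(19, parts ≤ 8). Computing via the recurrence p(m, j) = p(m, j−1) + p(m−j, j) gives 352.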